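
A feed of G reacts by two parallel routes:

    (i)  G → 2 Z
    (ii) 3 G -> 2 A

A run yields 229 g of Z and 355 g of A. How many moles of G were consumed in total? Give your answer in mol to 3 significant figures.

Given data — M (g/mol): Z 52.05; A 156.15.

n(Z) = 229 / 52.05 = 4.400 mol
n(A) = 355 / 156.15 = 2.273 mol
n(G) via (i) = (1/2)×4.400 = 2.200 mol
n(G) via (ii) = (3/2)×2.273 = 3.410 mol
total n(G) = 2.200 + 3.410 = 5.610 mol

5.61 mol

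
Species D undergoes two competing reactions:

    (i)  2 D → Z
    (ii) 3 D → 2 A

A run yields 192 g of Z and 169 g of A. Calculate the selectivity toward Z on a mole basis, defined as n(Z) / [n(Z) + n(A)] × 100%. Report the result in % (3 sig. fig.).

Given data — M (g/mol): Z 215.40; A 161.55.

46.0 %

n(Z) = 192 / 215.40 = 0.8914 mol
n(A) = 169 / 161.55 = 1.046 mol
selectivity = 0.8914/(0.8914+1.046) × 100 = 46.01 %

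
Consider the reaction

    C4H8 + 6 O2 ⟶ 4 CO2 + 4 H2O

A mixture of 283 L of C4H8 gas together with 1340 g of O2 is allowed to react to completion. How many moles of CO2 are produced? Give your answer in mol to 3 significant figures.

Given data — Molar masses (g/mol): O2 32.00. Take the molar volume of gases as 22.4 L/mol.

n(C4H8) = 283.0 / 22.4 = 12.63 mol
n(O2) = 1340 / 32.00 = 41.88 mol
n/ν → C4H8: 12.63, O2: 6.980; O2 is limiting.
n(CO2) = (4/6) × 41.88 = 27.92 mol

27.9 mol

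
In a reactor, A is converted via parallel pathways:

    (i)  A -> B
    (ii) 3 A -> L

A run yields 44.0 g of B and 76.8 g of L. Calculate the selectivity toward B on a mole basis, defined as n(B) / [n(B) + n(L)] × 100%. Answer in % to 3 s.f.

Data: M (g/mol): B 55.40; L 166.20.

n(B) = 44.0 / 55.40 = 0.7942 mol
n(L) = 76.8 / 166.20 = 0.4621 mol
selectivity = 0.7942/(0.7942+0.4621) × 100 = 63.22 %

63.2 %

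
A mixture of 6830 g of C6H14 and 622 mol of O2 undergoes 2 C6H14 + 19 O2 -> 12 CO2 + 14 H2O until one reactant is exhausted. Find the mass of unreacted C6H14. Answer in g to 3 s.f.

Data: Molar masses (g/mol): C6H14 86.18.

1190 g

n(C6H14) = 6830 / 86.18 = 79.25 mol
n(O2) = 622.0 mol
n/ν for C6H14 = 79.25/2 = 39.63
n/ν for O2 = 622.0/19 = 32.74
Smallest n/ν is O2 → limiting reagent.
C6H14 consumed = (2/19) × 622.0 = 65.47 mol
C6H14 remaining = 79.25 − 65.47 = 13.78 mol
mass = 13.78 × 86.18 = 1188 g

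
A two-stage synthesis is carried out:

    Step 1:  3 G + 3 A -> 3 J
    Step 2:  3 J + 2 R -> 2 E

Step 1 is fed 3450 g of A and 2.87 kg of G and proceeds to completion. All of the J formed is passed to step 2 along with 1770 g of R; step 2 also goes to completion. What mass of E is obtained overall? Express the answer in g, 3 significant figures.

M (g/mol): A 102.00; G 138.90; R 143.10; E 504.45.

6240 g

Step 1:
n(A) = 3450 / 102.00 = 33.82 mol
n(G) = 2.870×1000 / 138.90 = 20.66 mol
n/ν for A = 33.82/3 = 11.27
n/ν for G = 20.66/3 = 6.887
Smallest n/ν is G → limiting reagent.
n(J) produced = (3/3) × 20.66 = 20.66 mol
Step 2:
n(J) available = 20.66 mol
n(R) = 1770 / 143.10 = 12.37 mol
n/ν for J = 20.66/3 = 6.887
n/ν for R = 12.37/2 = 6.185
Smallest n/ν is R → limiting reagent.
n(E) = (2/2) × 12.37 = 12.37 mol
mass = 12.37 × 504.45 = 6240 g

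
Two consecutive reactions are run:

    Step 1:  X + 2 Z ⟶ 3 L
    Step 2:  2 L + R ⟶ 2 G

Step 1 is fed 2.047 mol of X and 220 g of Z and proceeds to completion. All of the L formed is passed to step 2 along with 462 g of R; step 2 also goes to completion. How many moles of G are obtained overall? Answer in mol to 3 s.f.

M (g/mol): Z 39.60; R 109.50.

6.14 mol

Step 1:
n(X) = 2.047 mol
n(Z) = 220.0 / 39.60 = 5.556 mol
n/ν for X = 2.047/1 = 2.047
n/ν for Z = 5.556/2 = 2.778
Smallest n/ν is X → limiting reagent.
n(L) produced = (3/1) × 2.047 = 6.141 mol
Step 2:
n(L) available = 6.141 mol
n(R) = 462.0 / 109.50 = 4.219 mol
n/ν for L = 6.141/2 = 3.071
n/ν for R = 4.219/1 = 4.219
Smallest n/ν is L → limiting reagent.
n(G) = (2/2) × 6.141 = 6.141 mol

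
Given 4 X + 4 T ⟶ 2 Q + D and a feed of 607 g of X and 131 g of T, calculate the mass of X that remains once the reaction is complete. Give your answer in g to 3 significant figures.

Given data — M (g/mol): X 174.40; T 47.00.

n(X) = 607.0 / 174.40 = 3.481 mol
n(T) = 131.0 / 47.00 = 2.787 mol
n/ν for X = 3.481/4 = 0.8703
n/ν for T = 2.787/4 = 0.6968
Smallest n/ν is T → limiting reagent.
X consumed = (4/4) × 2.787 = 2.787 mol
X remaining = 3.481 − 2.787 = 0.6940 mol
mass = 0.6940 × 174.40 = 121.0 g

121 g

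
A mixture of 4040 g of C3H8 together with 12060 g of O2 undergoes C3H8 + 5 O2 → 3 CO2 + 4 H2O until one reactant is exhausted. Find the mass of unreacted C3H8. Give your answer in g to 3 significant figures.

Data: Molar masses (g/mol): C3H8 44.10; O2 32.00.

n(C3H8) = 4040 / 44.10 = 91.61 mol
n(O2) = 12060 / 32.00 = 376.9 mol
n/ν for C3H8 = 91.61/1 = 91.61
n/ν for O2 = 376.9/5 = 75.38
Smallest n/ν is O2 → limiting reagent.
C3H8 consumed = (1/5) × 376.9 = 75.38 mol
C3H8 remaining = 91.61 − 75.38 = 16.23 mol
mass = 16.23 × 44.10 = 715.7 g

716 g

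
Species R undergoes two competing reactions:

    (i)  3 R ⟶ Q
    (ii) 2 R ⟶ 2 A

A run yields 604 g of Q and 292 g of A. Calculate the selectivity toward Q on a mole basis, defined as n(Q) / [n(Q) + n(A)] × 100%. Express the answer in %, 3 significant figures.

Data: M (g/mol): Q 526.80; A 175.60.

40.8 %

n(Q) = 604 / 526.80 = 1.147 mol
n(A) = 292 / 175.60 = 1.663 mol
selectivity = 1.147/(1.147+1.663) × 100 = 40.82 %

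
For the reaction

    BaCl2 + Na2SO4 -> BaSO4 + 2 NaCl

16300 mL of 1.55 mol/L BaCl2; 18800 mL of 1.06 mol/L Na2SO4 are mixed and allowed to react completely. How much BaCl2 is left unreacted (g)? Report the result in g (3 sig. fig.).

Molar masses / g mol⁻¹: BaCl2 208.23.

1110 g

n(BaCl2) = 1.55 × 16300/1000 = 25.27 mol
n(Na2SO4) = 1.06 × 18800/1000 = 19.93 mol
n/ν → BaCl2: 25.27, Na2SO4: 19.93; Na2SO4 is limiting.
BaCl2 consumed = (1/1) × 19.93 = 19.93 mol
BaCl2 remaining = 25.27 − 19.93 = 5.340 mol
mass = 5.340 × 208.23 = 1112 g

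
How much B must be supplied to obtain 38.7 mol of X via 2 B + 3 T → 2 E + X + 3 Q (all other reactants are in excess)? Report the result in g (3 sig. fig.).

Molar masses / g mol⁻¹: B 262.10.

20300 g

n(X) = 38.70 mol
n(B) = (2/1) × 38.70 = 77.40 mol
mass = 77.40 × 262.10 = 20290 g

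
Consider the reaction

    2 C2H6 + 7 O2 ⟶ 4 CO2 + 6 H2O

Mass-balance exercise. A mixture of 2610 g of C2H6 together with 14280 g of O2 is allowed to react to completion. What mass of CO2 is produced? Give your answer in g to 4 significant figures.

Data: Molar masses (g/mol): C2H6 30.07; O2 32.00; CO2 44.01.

7640 g

n(C2H6) = 2610 / 30.07 = 86.80 mol
n(O2) = 14280 / 32.00 = 446.3 mol
n/ν → C2H6: 43.40, O2: 63.76; C2H6 is limiting.
n(CO2) = (4/2) × 86.80 = 173.6 mol
mass = 173.6 × 44.01 = 7640 g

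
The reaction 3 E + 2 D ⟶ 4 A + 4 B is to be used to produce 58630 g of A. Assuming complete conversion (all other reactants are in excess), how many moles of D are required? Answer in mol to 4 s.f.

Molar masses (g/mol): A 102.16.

287.0 mol

n(A) = 58630 / 102.16 = 573.9 mol
n(D) = (2/4) × 573.9 = 287.0 mol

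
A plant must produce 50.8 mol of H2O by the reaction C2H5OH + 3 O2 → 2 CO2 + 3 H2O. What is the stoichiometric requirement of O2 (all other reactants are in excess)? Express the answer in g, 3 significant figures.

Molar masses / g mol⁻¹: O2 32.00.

1630 g

n(H2O) = 50.80 mol
n(O2) = (3/3) × 50.80 = 50.80 mol
mass = 50.80 × 32.00 = 1626 g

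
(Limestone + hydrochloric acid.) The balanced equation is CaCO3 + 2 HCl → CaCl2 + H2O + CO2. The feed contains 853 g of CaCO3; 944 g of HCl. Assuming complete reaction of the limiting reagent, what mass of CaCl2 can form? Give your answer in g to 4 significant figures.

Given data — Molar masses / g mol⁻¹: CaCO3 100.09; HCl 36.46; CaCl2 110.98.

945.8 g

n(CaCO3) = 853.0 / 100.09 = 8.522 mol
n(HCl) = 944.0 / 36.46 = 25.89 mol
n/ν for CaCO3 = 8.522/1 = 8.522
n/ν for HCl = 25.89/2 = 12.95
Smallest n/ν is CaCO3 → limiting reagent.
n(CaCl2) = (1/1) × 8.522 = 8.522 mol
mass = 8.522 × 110.98 = 945.8 g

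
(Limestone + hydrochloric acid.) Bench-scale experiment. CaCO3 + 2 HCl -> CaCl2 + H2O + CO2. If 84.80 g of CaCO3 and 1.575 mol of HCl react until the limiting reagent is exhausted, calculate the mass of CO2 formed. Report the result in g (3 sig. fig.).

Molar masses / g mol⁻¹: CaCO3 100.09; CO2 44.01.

34.7 g

n(CaCO3) = 84.80 / 100.09 = 0.8472 mol
n(HCl) = 1.575 mol
n/ν for CaCO3 = 0.8472/1 = 0.8472
n/ν for HCl = 1.575/2 = 0.7875
Smallest n/ν is HCl → limiting reagent.
n(CO2) = (1/2) × 1.575 = 0.7875 mol
mass = 0.7875 × 44.01 = 34.66 g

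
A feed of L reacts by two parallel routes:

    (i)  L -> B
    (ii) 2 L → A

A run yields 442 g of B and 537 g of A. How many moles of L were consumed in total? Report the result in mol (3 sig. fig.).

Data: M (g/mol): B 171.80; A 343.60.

5.70 mol

n(B) = 442 / 171.80 = 2.573 mol
n(A) = 537 / 343.60 = 1.563 mol
n(L) via (i) = (1/1)×2.573 = 2.573 mol
n(L) via (ii) = (2/1)×1.563 = 3.126 mol
total n(L) = 2.573 + 3.126 = 5.699 mol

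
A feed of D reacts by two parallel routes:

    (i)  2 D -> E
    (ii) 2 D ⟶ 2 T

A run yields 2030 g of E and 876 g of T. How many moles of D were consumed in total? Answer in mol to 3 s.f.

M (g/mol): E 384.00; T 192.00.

15.1 mol

n(E) = 2030 / 384.00 = 5.286 mol
n(T) = 876 / 192.00 = 4.563 mol
n(D) via (i) = (2/1)×5.286 = 10.57 mol
n(D) via (ii) = (2/2)×4.563 = 4.563 mol
total n(D) = 10.57 + 4.563 = 15.13 mol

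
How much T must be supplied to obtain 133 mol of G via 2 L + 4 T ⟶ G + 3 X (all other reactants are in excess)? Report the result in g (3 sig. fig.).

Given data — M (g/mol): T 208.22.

n(G) = 133.0 mol
n(T) = (4/1) × 133.0 = 532.0 mol
mass = 532.0 × 208.22 = 110800 g

111000 g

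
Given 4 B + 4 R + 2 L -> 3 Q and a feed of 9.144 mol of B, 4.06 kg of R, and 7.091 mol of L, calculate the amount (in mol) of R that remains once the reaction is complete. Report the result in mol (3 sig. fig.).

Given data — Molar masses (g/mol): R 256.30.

6.70 mol

n(B) = 9.144 mol
n(R) = 4.060×1000 / 256.30 = 15.84 mol
n(L) = 7.091 mol
n/ν for B = 9.144/4 = 2.286
n/ν for R = 15.84/4 = 3.960
n/ν for L = 7.091/2 = 3.546
Smallest n/ν is B → limiting reagent.
R consumed = (4/4) × 9.144 = 9.144 mol
R remaining = 15.84 − 9.144 = 6.696 mol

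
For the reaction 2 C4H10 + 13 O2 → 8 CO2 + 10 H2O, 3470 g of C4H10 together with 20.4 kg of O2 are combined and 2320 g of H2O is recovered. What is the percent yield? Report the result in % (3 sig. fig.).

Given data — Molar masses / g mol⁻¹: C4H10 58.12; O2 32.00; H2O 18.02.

43.1 %

n(C4H10) = 3470 / 58.12 = 59.70 mol
n(O2) = 20.40×1000 / 32.00 = 637.5 mol
n/ν → C4H10: 29.85, O2: 49.04; C4H10 is limiting.
theoretical n(H2O) = (10/2) × 59.70 = 298.5 mol → 5379 g
% yield = 2320 / 5379 × 100 = 43.13 %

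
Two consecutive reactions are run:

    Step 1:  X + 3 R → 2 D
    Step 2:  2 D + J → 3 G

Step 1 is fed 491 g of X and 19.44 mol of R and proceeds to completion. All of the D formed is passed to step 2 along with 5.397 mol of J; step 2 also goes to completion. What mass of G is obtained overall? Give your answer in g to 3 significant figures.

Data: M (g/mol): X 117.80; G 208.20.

Step 1:
n(X) = 491.0 / 117.80 = 4.168 mol
n(R) = 19.44 mol
n/ν → X: 4.168, R: 6.480; X is limiting.
n(D) produced = (2/1) × 4.168 = 8.336 mol
Step 2:
n(D) available = 8.336 mol
n(J) = 5.397 mol
n/ν → D: 4.168, J: 5.397; D is limiting.
n(G) = (3/2) × 8.336 = 12.50 mol
mass = 12.50 × 208.20 = 2603 g

2600 g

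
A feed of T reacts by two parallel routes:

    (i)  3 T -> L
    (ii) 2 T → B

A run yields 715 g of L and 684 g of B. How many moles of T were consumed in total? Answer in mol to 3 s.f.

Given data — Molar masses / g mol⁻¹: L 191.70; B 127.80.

21.9 mol

n(L) = 715 / 191.70 = 3.730 mol
n(B) = 684 / 127.80 = 5.352 mol
n(T) via (i) = (3/1)×3.730 = 11.19 mol
n(T) via (ii) = (2/1)×5.352 = 10.70 mol
total n(T) = 11.19 + 10.70 = 21.89 mol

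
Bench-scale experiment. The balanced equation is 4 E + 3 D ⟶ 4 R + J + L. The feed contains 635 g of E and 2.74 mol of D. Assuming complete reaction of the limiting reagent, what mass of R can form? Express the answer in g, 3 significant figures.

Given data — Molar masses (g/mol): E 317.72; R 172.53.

n(E) = 635.0 / 317.72 = 1.999 mol
n(D) = 2.740 mol
n/ν → E: 0.4998, D: 0.9133; E is limiting.
n(R) = (4/4) × 1.999 = 1.999 mol
mass = 1.999 × 172.53 = 344.9 g

345 g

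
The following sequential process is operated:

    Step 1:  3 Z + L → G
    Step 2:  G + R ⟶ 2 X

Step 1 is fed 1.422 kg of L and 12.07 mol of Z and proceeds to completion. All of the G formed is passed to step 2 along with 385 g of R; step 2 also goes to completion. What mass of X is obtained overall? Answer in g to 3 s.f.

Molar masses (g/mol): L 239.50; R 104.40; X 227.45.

Step 1:
n(L) = 1.422×1000 / 239.50 = 5.937 mol
n(Z) = 12.07 mol
n/ν for L = 5.937/1 = 5.937
n/ν for Z = 12.07/3 = 4.023
Smallest n/ν is Z → limiting reagent.
n(G) produced = (1/3) × 12.07 = 4.023 mol
Step 2:
n(G) available = 4.023 mol
n(R) = 385.0 / 104.40 = 3.688 mol
n/ν for G = 4.023/1 = 4.023
n/ν for R = 3.688/1 = 3.688
Smallest n/ν is R → limiting reagent.
n(X) = (2/1) × 3.688 = 7.376 mol
mass = 7.376 × 227.45 = 1678 g

1680 g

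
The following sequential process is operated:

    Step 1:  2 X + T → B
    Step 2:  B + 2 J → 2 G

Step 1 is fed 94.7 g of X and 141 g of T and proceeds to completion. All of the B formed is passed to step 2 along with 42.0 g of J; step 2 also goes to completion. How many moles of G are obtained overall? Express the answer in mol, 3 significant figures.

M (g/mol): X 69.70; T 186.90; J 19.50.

1.36 mol

Step 1:
n(X) = 94.70 / 69.70 = 1.359 mol
n(T) = 141.0 / 186.90 = 0.7544 mol
n/ν for X = 1.359/2 = 0.6795
n/ν for T = 0.7544/1 = 0.7544
Smallest n/ν is X → limiting reagent.
n(B) produced = (1/2) × 1.359 = 0.6795 mol
Step 2:
n(B) available = 0.6795 mol
n(J) = 42.00 / 19.50 = 2.154 mol
n/ν for B = 0.6795/1 = 0.6795
n/ν for J = 2.154/2 = 1.077
Smallest n/ν is B → limiting reagent.
n(G) = (2/1) × 0.6795 = 1.359 mol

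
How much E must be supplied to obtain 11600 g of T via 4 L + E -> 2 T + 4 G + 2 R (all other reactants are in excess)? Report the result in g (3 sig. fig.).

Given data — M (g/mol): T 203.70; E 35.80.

1020 g

n(T) = 11600 / 203.70 = 56.95 mol
n(E) = (1/2) × 56.95 = 28.48 mol
mass = 28.48 × 35.80 = 1020 g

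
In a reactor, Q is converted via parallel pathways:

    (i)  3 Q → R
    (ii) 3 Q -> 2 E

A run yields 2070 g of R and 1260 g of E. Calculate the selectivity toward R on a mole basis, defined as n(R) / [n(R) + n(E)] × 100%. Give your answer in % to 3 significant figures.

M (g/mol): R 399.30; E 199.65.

n(R) = 2070 / 399.30 = 5.184 mol
n(E) = 1260 / 199.65 = 6.311 mol
selectivity = 5.184/(5.184+6.311) × 100 = 45.10 %

45.1 %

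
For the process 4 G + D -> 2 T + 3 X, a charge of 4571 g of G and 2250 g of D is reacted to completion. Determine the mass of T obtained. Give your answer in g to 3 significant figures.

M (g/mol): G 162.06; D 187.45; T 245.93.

3470 g

n(G) = 4571 / 162.06 = 28.21 mol
n(D) = 2250 / 187.45 = 12.00 mol
n/ν for G = 28.21/4 = 7.053
n/ν for D = 12.00/1 = 12.00
Smallest n/ν is G → limiting reagent.
n(T) = (2/4) × 28.21 = 14.11 mol
mass = 14.11 × 245.93 = 3470 g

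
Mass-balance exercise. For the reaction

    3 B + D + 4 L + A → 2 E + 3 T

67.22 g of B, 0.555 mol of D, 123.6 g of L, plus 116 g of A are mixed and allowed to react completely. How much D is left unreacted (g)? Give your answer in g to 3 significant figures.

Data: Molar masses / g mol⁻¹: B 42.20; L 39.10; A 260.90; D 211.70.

n(B) = 67.22 / 42.20 = 1.593 mol
n(D) = 0.5550 mol
n(L) = 123.6 / 39.10 = 3.161 mol
n(A) = 116.0 / 260.90 = 0.4446 mol
n/ν → B: 0.5310, D: 0.5550, L: 0.7903, A: 0.4446; A is limiting.
D consumed = (1/1) × 0.4446 = 0.4446 mol
D remaining = 0.5550 − 0.4446 = 0.1104 mol
mass = 0.1104 × 211.70 = 23.37 g

23.4 g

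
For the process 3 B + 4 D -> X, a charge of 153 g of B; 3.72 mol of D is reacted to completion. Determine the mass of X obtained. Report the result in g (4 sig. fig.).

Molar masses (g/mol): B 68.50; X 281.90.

n(B) = 153.0 / 68.50 = 2.234 mol
n(D) = 3.720 mol
n/ν for B = 2.234/3 = 0.7447
n/ν for D = 3.720/4 = 0.9300
Smallest n/ν is B → limiting reagent.
n(X) = (1/3) × 2.234 = 0.7447 mol
mass = 0.7447 × 281.90 = 209.9 g

209.9 g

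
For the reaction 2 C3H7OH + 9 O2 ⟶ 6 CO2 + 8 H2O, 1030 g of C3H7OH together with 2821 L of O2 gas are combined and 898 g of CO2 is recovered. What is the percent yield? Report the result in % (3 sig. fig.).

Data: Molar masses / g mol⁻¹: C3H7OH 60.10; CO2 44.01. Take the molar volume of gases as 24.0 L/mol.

n(C3H7OH) = 1030 / 60.10 = 17.14 mol
n(O2) = 2821 / 24.0 = 117.5 mol
n/ν for C3H7OH = 17.14/2 = 8.570
n/ν for O2 = 117.5/9 = 13.06
Smallest n/ν is C3H7OH → limiting reagent.
theoretical n(CO2) = (6/2) × 17.14 = 51.42 mol → 2263 g
% yield = 898 / 2263 × 100 = 39.68 %

39.7 %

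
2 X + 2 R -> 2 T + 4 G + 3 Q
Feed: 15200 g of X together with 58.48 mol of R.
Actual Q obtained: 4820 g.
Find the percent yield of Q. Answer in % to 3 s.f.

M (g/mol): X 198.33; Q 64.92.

84.6 %

n(X) = 15200 / 198.33 = 76.64 mol
n(R) = 58.48 mol
n/ν for X = 76.64/2 = 38.32
n/ν for R = 58.48/2 = 29.24
Smallest n/ν is R → limiting reagent.
theoretical n(Q) = (3/2) × 58.48 = 87.72 mol → 5695 g
% yield = 4820 / 5695 × 100 = 84.64 %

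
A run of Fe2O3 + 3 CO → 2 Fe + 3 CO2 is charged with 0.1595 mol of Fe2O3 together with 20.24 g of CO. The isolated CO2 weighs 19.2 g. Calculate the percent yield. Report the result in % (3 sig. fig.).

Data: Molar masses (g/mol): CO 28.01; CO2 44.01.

n(Fe2O3) = 0.1595 mol
n(CO) = 20.24 / 28.01 = 0.7226 mol
n/ν → Fe2O3: 0.1595, CO: 0.2409; Fe2O3 is limiting.
theoretical n(CO2) = (3/1) × 0.1595 = 0.4785 mol → 21.06 g
% yield = 19.2 / 21.06 × 100 = 91.17 %

91.2 %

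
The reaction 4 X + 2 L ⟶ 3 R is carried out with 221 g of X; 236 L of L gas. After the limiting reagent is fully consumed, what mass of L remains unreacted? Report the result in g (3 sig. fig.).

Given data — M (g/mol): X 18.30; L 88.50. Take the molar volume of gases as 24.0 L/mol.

n(X) = 221.0 / 18.30 = 12.08 mol
n(L) = 236.0 / 24.0 = 9.833 mol
n/ν for X = 12.08/4 = 3.020
n/ν for L = 9.833/2 = 4.917
Smallest n/ν is X → limiting reagent.
L consumed = (2/4) × 12.08 = 6.040 mol
L remaining = 9.833 − 6.040 = 3.793 mol
mass = 3.793 × 88.50 = 335.7 g

336 g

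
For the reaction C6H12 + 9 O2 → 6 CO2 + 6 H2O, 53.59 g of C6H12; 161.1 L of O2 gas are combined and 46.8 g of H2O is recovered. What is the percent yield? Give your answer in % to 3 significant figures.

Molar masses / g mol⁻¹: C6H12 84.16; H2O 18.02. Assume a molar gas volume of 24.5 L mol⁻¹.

68.0 %

n(C6H12) = 53.59 / 84.16 = 0.6368 mol
n(O2) = 161.1 / 24.5 = 6.576 mol
n/ν → C6H12: 0.6368, O2: 0.7307; C6H12 is limiting.
theoretical n(H2O) = (6/1) × 0.6368 = 3.821 mol → 68.85 g
% yield = 46.8 / 68.85 × 100 = 67.97 %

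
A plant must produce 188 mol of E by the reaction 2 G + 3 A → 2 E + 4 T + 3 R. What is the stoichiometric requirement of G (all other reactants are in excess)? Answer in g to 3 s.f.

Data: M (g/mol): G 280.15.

52700 g

n(E) = 188.0 mol
n(G) = (2/2) × 188.0 = 188.0 mol
mass = 188.0 × 280.15 = 52670 g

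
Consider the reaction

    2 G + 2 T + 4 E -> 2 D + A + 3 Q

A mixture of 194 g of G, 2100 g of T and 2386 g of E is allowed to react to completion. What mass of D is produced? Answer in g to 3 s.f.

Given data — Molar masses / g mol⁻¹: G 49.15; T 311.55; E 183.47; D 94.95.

375 g

n(G) = 194.0 / 49.15 = 3.947 mol
n(T) = 2100 / 311.55 = 6.740 mol
n(E) = 2386 / 183.47 = 13.00 mol
n/ν for G = 3.947/2 = 1.974
n/ν for T = 6.740/2 = 3.370
n/ν for E = 13.00/4 = 3.250
Smallest n/ν is G → limiting reagent.
n(D) = (2/2) × 3.947 = 3.947 mol
mass = 3.947 × 94.95 = 374.8 g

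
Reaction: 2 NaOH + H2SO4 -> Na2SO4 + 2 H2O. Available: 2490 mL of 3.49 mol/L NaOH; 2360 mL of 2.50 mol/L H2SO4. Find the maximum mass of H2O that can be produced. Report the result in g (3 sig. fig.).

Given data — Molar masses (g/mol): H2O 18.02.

157 g

n(NaOH) = 3.49 × 2490/1000 = 8.690 mol
n(H2SO4) = 2.50 × 2360/1000 = 5.900 mol
n/ν for NaOH = 8.690/2 = 4.345
n/ν for H2SO4 = 5.900/1 = 5.900
Smallest n/ν is NaOH → limiting reagent.
n(H2O) = (2/2) × 8.690 = 8.690 mol
mass = 8.690 × 18.02 = 156.6 g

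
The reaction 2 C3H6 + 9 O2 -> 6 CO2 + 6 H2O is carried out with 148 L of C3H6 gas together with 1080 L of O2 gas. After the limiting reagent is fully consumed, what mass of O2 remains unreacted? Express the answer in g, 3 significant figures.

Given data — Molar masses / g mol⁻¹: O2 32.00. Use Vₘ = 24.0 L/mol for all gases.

552 g

n(C3H6) = 148.0 / 24.0 = 6.167 mol
n(O2) = 1080 / 24.0 = 45.00 mol
n/ν → C3H6: 3.084, O2: 5.000; C3H6 is limiting.
O2 consumed = (9/2) × 6.167 = 27.75 mol
O2 remaining = 45.00 − 27.75 = 17.25 mol
mass = 17.25 × 32.00 = 552.0 g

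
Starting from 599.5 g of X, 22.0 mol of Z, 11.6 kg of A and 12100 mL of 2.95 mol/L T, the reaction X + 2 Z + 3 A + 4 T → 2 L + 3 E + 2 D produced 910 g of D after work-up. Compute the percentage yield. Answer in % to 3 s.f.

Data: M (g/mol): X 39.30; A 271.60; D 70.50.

n(X) = 599.5 / 39.30 = 15.25 mol
n(Z) = 22.00 mol
n(A) = 11.60×1000 / 271.60 = 42.71 mol
n(T) = 2.95 × 12100/1000 = 35.70 mol
n/ν → X: 15.25, Z: 11.00, A: 14.24, T: 8.925; T is limiting.
theoretical n(D) = (2/4) × 35.70 = 17.85 mol → 1258 g
% yield = 910 / 1258 × 100 = 72.34 %

72.3 %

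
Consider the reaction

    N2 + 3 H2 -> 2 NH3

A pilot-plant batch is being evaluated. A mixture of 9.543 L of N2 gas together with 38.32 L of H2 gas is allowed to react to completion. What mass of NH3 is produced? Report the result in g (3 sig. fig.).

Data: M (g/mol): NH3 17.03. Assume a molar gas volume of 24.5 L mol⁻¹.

13.3 g

n(N2) = 9.543 / 24.5 = 0.3895 mol
n(H2) = 38.32 / 24.5 = 1.564 mol
n/ν → N2: 0.3895, H2: 0.5213; N2 is limiting.
n(NH3) = (2/1) × 0.3895 = 0.7790 mol
mass = 0.7790 × 17.03 = 13.27 g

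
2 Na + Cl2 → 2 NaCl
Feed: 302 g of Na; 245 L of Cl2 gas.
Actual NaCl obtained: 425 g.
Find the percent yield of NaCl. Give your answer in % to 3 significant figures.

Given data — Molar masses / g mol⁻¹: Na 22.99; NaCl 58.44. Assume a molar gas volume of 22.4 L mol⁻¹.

55.4 %

n(Na) = 302.0 / 22.99 = 13.14 mol
n(Cl2) = 245.0 / 22.4 = 10.94 mol
n/ν → Na: 6.570, Cl2: 10.94; Na is limiting.
theoretical n(NaCl) = (2/2) × 13.14 = 13.14 mol → 767.9 g
% yield = 425 / 767.9 × 100 = 55.35 %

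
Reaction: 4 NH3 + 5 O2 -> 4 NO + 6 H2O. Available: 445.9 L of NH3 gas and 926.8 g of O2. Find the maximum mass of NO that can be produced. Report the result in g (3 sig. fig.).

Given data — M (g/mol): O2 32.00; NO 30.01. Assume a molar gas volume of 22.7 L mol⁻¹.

n(NH3) = 445.9 / 22.7 = 19.64 mol
n(O2) = 926.8 / 32.00 = 28.96 mol
n/ν for NH3 = 19.64/4 = 4.910
n/ν for O2 = 28.96/5 = 5.792
Smallest n/ν is NH3 → limiting reagent.
n(NO) = (4/4) × 19.64 = 19.64 mol
mass = 19.64 × 30.01 = 589.4 g

589 g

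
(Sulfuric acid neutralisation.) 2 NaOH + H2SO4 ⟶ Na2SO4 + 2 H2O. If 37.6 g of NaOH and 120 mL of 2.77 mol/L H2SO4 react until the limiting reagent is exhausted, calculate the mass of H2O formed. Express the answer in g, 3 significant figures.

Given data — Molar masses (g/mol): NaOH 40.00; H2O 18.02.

n(NaOH) = 37.60 / 40.00 = 0.9400 mol
n(H2SO4) = 2.77 × 120.0/1000 = 0.3324 mol
n/ν → NaOH: 0.4700, H2SO4: 0.3324; H2SO4 is limiting.
n(H2O) = (2/1) × 0.3324 = 0.6648 mol
mass = 0.6648 × 18.02 = 11.98 g

12.0 g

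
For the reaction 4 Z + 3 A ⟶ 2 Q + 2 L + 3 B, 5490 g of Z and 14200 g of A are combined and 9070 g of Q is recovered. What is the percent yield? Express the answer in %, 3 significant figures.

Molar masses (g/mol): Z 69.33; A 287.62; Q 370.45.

74.4 %

n(Z) = 5490 / 69.33 = 79.19 mol
n(A) = 14200 / 287.62 = 49.37 mol
n/ν → Z: 19.80, A: 16.46; A is limiting.
theoretical n(Q) = (2/3) × 49.37 = 32.91 mol → 12190 g
% yield = 9070 / 12190 × 100 = 74.41 %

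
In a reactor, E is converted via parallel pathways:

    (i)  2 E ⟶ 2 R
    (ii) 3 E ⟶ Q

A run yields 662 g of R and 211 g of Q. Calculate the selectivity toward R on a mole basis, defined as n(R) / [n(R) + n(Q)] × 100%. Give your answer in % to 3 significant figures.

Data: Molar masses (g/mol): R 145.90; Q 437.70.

90.4 %

n(R) = 662 / 145.90 = 4.537 mol
n(Q) = 211 / 437.70 = 0.4821 mol
selectivity = 4.537/(4.537+0.4821) × 100 = 90.39 %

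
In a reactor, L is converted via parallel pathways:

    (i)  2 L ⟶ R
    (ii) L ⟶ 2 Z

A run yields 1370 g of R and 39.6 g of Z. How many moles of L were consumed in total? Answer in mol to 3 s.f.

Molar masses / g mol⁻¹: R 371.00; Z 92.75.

n(R) = 1370 / 371.00 = 3.693 mol
n(Z) = 39.6 / 92.75 = 0.4270 mol
n(L) via (i) = (2/1)×3.693 = 7.386 mol
n(L) via (ii) = (1/2)×0.4270 = 0.2135 mol
total n(L) = 7.386 + 0.2135 = 7.600 mol

7.60 mol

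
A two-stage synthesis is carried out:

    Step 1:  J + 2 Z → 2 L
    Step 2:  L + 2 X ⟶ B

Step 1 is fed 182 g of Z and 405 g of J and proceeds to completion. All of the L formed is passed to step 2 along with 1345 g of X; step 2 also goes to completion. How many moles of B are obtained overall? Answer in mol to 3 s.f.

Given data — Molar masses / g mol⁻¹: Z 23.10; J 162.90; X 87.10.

Step 1:
n(Z) = 182.0 / 23.10 = 7.879 mol
n(J) = 405.0 / 162.90 = 2.486 mol
n/ν for Z = 7.879/2 = 3.940
n/ν for J = 2.486/1 = 2.486
Smallest n/ν is J → limiting reagent.
n(L) produced = (2/1) × 2.486 = 4.972 mol
Step 2:
n(L) available = 4.972 mol
n(X) = 1345 / 87.10 = 15.44 mol
n/ν for L = 4.972/1 = 4.972
n/ν for X = 15.44/2 = 7.720
Smallest n/ν is L → limiting reagent.
n(B) = (1/1) × 4.972 = 4.972 mol

4.97 mol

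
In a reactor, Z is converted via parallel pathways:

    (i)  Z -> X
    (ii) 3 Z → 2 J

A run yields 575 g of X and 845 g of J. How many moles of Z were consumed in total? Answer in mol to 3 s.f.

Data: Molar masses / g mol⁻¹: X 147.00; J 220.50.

n(X) = 575 / 147.00 = 3.912 mol
n(J) = 845 / 220.50 = 3.832 mol
n(Z) via (i) = (1/1)×3.912 = 3.912 mol
n(Z) via (ii) = (3/2)×3.832 = 5.748 mol
total n(Z) = 3.912 + 5.748 = 9.660 mol

9.66 mol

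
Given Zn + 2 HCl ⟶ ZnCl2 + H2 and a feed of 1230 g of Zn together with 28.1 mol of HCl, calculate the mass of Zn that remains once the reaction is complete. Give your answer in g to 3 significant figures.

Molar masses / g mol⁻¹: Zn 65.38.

n(Zn) = 1230 / 65.38 = 18.81 mol
n(HCl) = 28.10 mol
n/ν for Zn = 18.81/1 = 18.81
n/ν for HCl = 28.10/2 = 14.05
Smallest n/ν is HCl → limiting reagent.
Zn consumed = (1/2) × 28.10 = 14.05 mol
Zn remaining = 18.81 − 14.05 = 4.760 mol
mass = 4.760 × 65.38 = 311.2 g

311 g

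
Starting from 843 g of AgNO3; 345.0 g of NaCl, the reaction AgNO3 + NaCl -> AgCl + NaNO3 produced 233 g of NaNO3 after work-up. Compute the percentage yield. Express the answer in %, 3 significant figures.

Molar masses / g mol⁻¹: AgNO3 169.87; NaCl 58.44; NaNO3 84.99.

n(AgNO3) = 843.0 / 169.87 = 4.963 mol
n(NaCl) = 345.0 / 58.44 = 5.903 mol
n/ν for AgNO3 = 4.963/1 = 4.963
n/ν for NaCl = 5.903/1 = 5.903
Smallest n/ν is AgNO3 → limiting reagent.
theoretical n(NaNO3) = (1/1) × 4.963 = 4.963 mol → 421.8 g
% yield = 233 / 421.8 × 100 = 55.24 %

55.2 %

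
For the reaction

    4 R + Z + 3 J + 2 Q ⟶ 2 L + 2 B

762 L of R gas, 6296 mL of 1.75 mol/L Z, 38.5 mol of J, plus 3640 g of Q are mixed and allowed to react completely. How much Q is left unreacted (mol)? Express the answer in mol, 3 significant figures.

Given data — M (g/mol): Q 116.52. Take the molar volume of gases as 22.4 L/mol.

n(R) = 762.0 / 22.4 = 34.02 mol
n(Z) = 1.75 × 6296/1000 = 11.02 mol
n(J) = 38.50 mol
n(Q) = 3640 / 116.52 = 31.24 mol
n/ν for R = 34.02/4 = 8.505
n/ν for Z = 11.02/1 = 11.02
n/ν for J = 38.50/3 = 12.83
n/ν for Q = 31.24/2 = 15.62
Smallest n/ν is R → limiting reagent.
Q consumed = (2/4) × 34.02 = 17.01 mol
Q remaining = 31.24 − 17.01 = 14.23 mol

14.2 mol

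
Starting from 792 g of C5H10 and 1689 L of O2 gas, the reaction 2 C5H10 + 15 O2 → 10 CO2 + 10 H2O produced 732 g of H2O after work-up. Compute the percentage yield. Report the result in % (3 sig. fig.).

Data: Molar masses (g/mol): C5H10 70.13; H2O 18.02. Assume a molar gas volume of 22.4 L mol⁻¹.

80.8 %

n(C5H10) = 792.0 / 70.13 = 11.29 mol
n(O2) = 1689 / 22.4 = 75.40 mol
n/ν for C5H10 = 11.29/2 = 5.645
n/ν for O2 = 75.40/15 = 5.027
Smallest n/ν is O2 → limiting reagent.
theoretical n(H2O) = (10/15) × 75.40 = 50.27 mol → 905.9 g
% yield = 732 / 905.9 × 100 = 80.80 %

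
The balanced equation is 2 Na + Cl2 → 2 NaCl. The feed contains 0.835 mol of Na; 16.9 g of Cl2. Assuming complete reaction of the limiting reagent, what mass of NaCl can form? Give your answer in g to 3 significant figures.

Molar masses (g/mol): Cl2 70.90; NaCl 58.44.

n(Na) = 0.8350 mol
n(Cl2) = 16.90 / 70.90 = 0.2384 mol
n/ν for Na = 0.8350/2 = 0.4175
n/ν for Cl2 = 0.2384/1 = 0.2384
Smallest n/ν is Cl2 → limiting reagent.
n(NaCl) = (2/1) × 0.2384 = 0.4768 mol
mass = 0.4768 × 58.44 = 27.86 g

27.9 g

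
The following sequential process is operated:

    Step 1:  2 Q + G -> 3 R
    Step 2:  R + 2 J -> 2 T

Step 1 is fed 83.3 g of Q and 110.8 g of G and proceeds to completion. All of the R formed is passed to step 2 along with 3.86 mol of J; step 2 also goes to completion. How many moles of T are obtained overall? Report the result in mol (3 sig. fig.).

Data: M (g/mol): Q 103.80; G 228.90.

2.41 mol

Step 1:
n(Q) = 83.30 / 103.80 = 0.8025 mol
n(G) = 110.8 / 228.90 = 0.4841 mol
n/ν for Q = 0.8025/2 = 0.4013
n/ν for G = 0.4841/1 = 0.4841
Smallest n/ν is Q → limiting reagent.
n(R) produced = (3/2) × 0.8025 = 1.204 mol
Step 2:
n(R) available = 1.204 mol
n(J) = 3.860 mol
n/ν for R = 1.204/1 = 1.204
n/ν for J = 3.860/2 = 1.930
Smallest n/ν is R → limiting reagent.
n(T) = (2/1) × 1.204 = 2.408 mol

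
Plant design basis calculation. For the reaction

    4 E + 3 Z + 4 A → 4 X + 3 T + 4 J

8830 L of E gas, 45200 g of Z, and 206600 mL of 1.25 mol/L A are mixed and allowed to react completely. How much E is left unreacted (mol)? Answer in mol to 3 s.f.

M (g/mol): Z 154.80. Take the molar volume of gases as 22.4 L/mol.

136 mol

n(E) = 8830 / 22.4 = 394.2 mol
n(Z) = 45200 / 154.80 = 292.0 mol
n(A) = 1.25 × 206600/1000 = 258.3 mol
n/ν for E = 394.2/4 = 98.55
n/ν for Z = 292.0/3 = 97.33
n/ν for A = 258.3/4 = 64.58
Smallest n/ν is A → limiting reagent.
E consumed = (4/4) × 258.3 = 258.3 mol
E remaining = 394.2 − 258.3 = 135.9 mol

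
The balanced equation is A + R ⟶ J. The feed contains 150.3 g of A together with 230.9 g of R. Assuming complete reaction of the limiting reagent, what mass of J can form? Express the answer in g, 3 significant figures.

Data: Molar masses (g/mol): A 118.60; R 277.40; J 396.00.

n(A) = 150.3 / 118.60 = 1.267 mol
n(R) = 230.9 / 277.40 = 0.8324 mol
n/ν for A = 1.267/1 = 1.267
n/ν for R = 0.8324/1 = 0.8324
Smallest n/ν is R → limiting reagent.
n(J) = (1/1) × 0.8324 = 0.8324 mol
mass = 0.8324 × 396.00 = 329.6 g

330 g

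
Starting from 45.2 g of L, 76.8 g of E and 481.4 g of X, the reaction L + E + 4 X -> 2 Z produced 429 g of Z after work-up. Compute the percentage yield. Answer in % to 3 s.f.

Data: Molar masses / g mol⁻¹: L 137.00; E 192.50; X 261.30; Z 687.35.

n(L) = 45.20 / 137.00 = 0.3299 mol
n(E) = 76.80 / 192.50 = 0.3990 mol
n(X) = 481.4 / 261.30 = 1.842 mol
n/ν → L: 0.3299, E: 0.3990, X: 0.4605; L is limiting.
theoretical n(Z) = (2/1) × 0.3299 = 0.6598 mol → 453.5 g
% yield = 429 / 453.5 × 100 = 94.60 %

94.6 %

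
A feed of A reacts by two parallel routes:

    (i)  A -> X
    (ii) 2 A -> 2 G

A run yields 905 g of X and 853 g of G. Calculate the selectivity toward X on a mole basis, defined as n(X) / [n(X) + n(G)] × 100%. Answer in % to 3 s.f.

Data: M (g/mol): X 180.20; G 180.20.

n(X) = 905 / 180.20 = 5.022 mol
n(G) = 853 / 180.20 = 4.734 mol
selectivity = 5.022/(5.022+4.734) × 100 = 51.48 %

51.5 %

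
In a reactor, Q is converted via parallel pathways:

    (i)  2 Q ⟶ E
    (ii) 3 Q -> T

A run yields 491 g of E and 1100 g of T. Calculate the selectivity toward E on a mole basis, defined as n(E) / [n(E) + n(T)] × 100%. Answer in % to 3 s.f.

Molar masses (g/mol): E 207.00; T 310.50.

40.1 %

n(E) = 491 / 207.00 = 2.372 mol
n(T) = 1100 / 310.50 = 3.543 mol
selectivity = 2.372/(2.372+3.543) × 100 = 40.10 %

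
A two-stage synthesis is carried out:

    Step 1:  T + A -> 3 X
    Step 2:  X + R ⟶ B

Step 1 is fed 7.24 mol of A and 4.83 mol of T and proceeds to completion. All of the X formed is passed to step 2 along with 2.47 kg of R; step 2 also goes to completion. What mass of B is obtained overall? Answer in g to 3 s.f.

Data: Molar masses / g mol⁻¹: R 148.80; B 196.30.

2840 g

Step 1:
n(A) = 7.240 mol
n(T) = 4.830 mol
n/ν → A: 7.240, T: 4.830; T is limiting.
n(X) produced = (3/1) × 4.830 = 14.49 mol
Step 2:
n(X) available = 14.49 mol
n(R) = 2.470×1000 / 148.80 = 16.60 mol
n/ν → X: 14.49, R: 16.60; X is limiting.
n(B) = (1/1) × 14.49 = 14.49 mol
mass = 14.49 × 196.30 = 2844 g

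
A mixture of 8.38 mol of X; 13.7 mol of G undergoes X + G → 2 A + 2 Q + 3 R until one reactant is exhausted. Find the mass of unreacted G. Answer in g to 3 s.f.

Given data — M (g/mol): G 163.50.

n(X) = 8.380 mol
n(G) = 13.70 mol
n/ν for X = 8.380/1 = 8.380
n/ν for G = 13.70/1 = 13.70
Smallest n/ν is X → limiting reagent.
G consumed = (1/1) × 8.380 = 8.380 mol
G remaining = 13.70 − 8.380 = 5.320 mol
mass = 5.320 × 163.50 = 869.8 g

870 g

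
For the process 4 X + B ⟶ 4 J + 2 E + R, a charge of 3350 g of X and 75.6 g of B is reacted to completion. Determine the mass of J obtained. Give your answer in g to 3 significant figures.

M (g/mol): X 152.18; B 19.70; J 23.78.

n(X) = 3350 / 152.18 = 22.01 mol
n(B) = 75.60 / 19.70 = 3.838 mol
n/ν for X = 22.01/4 = 5.503
n/ν for B = 3.838/1 = 3.838
Smallest n/ν is B → limiting reagent.
n(J) = (4/1) × 3.838 = 15.35 mol
mass = 15.35 × 23.78 = 365.0 g

365 g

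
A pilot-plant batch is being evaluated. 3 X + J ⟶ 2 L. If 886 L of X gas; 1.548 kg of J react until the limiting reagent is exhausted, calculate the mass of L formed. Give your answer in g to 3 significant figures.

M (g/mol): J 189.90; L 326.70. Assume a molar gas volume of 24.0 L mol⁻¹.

n(X) = 886.0 / 24.0 = 36.92 mol
n(J) = 1.548×1000 / 189.90 = 8.152 mol
n/ν for X = 36.92/3 = 12.31
n/ν for J = 8.152/1 = 8.152
Smallest n/ν is J → limiting reagent.
n(L) = (2/1) × 8.152 = 16.30 mol
mass = 16.30 × 326.70 = 5325 g

5330 g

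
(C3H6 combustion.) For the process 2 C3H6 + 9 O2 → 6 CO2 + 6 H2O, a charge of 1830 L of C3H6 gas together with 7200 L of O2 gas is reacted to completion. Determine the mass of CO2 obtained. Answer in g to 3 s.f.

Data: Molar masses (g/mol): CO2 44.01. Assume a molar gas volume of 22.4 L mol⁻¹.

n(C3H6) = 1830 / 22.4 = 81.70 mol
n(O2) = 7200 / 22.4 = 321.4 mol
n/ν for C3H6 = 81.70/2 = 40.85
n/ν for O2 = 321.4/9 = 35.71
Smallest n/ν is O2 → limiting reagent.
n(CO2) = (6/9) × 321.4 = 214.3 mol
mass = 214.3 × 44.01 = 9431 g

9430 g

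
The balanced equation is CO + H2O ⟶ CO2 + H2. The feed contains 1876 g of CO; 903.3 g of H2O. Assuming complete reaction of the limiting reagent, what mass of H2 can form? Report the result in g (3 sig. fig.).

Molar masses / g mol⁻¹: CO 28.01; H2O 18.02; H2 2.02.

n(CO) = 1876 / 28.01 = 66.98 mol
n(H2O) = 903.3 / 18.02 = 50.13 mol
n/ν for CO = 66.98/1 = 66.98
n/ν for H2O = 50.13/1 = 50.13
Smallest n/ν is H2O → limiting reagent.
n(H2) = (1/1) × 50.13 = 50.13 mol
mass = 50.13 × 2.02 = 101.3 g

101 g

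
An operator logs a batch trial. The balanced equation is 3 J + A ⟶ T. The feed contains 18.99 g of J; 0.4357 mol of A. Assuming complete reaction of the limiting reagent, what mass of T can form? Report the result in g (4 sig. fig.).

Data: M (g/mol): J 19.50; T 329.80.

n(J) = 18.99 / 19.50 = 0.9738 mol
n(A) = 0.4357 mol
n/ν → J: 0.3246, A: 0.4357; J is limiting.
n(T) = (1/3) × 0.9738 = 0.3246 mol
mass = 0.3246 × 329.80 = 107.1 g

107.1 g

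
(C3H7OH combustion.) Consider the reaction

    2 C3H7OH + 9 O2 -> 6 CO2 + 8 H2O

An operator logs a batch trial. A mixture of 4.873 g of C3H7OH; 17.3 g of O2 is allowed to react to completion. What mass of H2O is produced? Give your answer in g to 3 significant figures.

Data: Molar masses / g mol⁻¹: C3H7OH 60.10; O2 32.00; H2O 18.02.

n(C3H7OH) = 4.873 / 60.10 = 0.08108 mol
n(O2) = 17.30 / 32.00 = 0.5406 mol
n/ν for C3H7OH = 0.08108/2 = 0.04054
n/ν for O2 = 0.5406/9 = 0.06007
Smallest n/ν is C3H7OH → limiting reagent.
n(H2O) = (8/2) × 0.08108 = 0.3243 mol
mass = 0.3243 × 18.02 = 5.844 g

5.84 g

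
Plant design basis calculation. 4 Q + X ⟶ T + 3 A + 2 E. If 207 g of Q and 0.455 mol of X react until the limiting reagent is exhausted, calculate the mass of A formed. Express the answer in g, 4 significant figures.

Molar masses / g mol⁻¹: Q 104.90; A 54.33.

n(Q) = 207.0 / 104.90 = 1.973 mol
n(X) = 0.4550 mol
n/ν → Q: 0.4933, X: 0.4550; X is limiting.
n(A) = (3/1) × 0.4550 = 1.365 mol
mass = 1.365 × 54.33 = 74.16 g

74.16 g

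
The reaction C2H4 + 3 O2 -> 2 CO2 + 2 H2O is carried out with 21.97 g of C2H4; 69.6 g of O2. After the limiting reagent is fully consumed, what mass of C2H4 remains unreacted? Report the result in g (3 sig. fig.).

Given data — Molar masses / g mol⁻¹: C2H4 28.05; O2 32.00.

1.63 g

n(C2H4) = 21.97 / 28.05 = 0.7832 mol
n(O2) = 69.60 / 32.00 = 2.175 mol
n/ν for C2H4 = 0.7832/1 = 0.7832
n/ν for O2 = 2.175/3 = 0.7250
Smallest n/ν is O2 → limiting reagent.
C2H4 consumed = (1/3) × 2.175 = 0.7250 mol
C2H4 remaining = 0.7832 − 0.7250 = 0.05820 mol
mass = 0.05820 × 28.05 = 1.633 g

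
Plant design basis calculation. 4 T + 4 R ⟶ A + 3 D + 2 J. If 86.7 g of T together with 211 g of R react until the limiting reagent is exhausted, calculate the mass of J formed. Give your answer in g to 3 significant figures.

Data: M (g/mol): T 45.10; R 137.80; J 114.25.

87.5 g

n(T) = 86.70 / 45.10 = 1.922 mol
n(R) = 211.0 / 137.80 = 1.531 mol
n/ν for T = 1.922/4 = 0.4805
n/ν for R = 1.531/4 = 0.3828
Smallest n/ν is R → limiting reagent.
n(J) = (2/4) × 1.531 = 0.7655 mol
mass = 0.7655 × 114.25 = 87.46 g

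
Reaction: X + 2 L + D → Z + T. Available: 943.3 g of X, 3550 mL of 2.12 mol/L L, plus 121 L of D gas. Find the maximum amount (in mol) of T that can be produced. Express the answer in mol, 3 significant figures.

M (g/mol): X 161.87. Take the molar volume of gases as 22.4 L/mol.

n(X) = 943.3 / 161.87 = 5.828 mol
n(L) = 2.12 × 3550/1000 = 7.526 mol
n(D) = 121.0 / 22.4 = 5.402 mol
n/ν → X: 5.828, L: 3.763, D: 5.402; L is limiting.
n(T) = (1/2) × 7.526 = 3.763 mol

3.76 mol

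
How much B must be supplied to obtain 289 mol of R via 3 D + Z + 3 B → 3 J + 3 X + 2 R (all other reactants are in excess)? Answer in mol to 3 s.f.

n(R) = 289.0 mol
n(B) = (3/2) × 289.0 = 433.5 mol

434 mol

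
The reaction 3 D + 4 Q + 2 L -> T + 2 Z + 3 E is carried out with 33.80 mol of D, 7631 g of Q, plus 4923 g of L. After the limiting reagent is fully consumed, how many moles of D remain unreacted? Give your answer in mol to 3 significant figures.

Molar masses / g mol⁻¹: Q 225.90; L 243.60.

8.46 mol

n(D) = 33.80 mol
n(Q) = 7631 / 225.90 = 33.78 mol
n(L) = 4923 / 243.60 = 20.21 mol
n/ν for D = 33.80/3 = 11.27
n/ν for Q = 33.78/4 = 8.445
n/ν for L = 20.21/2 = 10.11
Smallest n/ν is Q → limiting reagent.
D consumed = (3/4) × 33.78 = 25.34 mol
D remaining = 33.80 − 25.34 = 8.460 mol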